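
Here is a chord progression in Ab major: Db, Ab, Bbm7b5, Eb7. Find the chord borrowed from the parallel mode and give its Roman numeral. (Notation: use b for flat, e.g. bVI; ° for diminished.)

In Ab major the diatonic chords are Ab, Bbm, Cm, Db, Eb, Fm, Gdim. Db, Ab and Eb7 are all diatonic. But Bbm7b5 (Bb–Db–Fb–Ab) is foreign: the diatonic ii on degree 2 is Bbm, whereas Bbm7b5 comes from Ab minor. It is labeled iiø7.

iiø7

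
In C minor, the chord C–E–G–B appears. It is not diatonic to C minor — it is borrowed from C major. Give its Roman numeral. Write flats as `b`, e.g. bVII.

Imaj7

C is scale degree 1 in C minor. Diatonically C minor has Cm (i) on that degree; C–E–G–B is instead the major-seventh chord native to C major, so it takes the label Imaj7.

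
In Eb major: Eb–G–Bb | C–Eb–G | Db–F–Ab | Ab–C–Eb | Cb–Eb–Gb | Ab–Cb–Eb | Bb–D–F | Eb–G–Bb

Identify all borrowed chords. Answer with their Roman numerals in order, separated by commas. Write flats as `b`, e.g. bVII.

bVII, bVI, iv

In Eb major the diatonic chords are Eb, Fm, Gm, Ab, Bb, Cm, Ddim. Eb–G–Bb = Eb, C–Eb–G = Cm, Ab–C–Eb = Ab and Bb–D–F = Bb are all diatonic. Db–F–Ab is not: scale degree 7 in Eb major carries Ddim (vii°). In Eb minor the chord on that degree is Db, so here it functions as bVII, borrowed from the parallel minor. But Cb–Eb–Gb is foreign: the diatonic vi on degree 6 is Cm, whereas Cb comes from Eb minor. It is labeled bVI. But Ab–Cb–Eb is foreign: the diatonic IV on degree 4 is Ab, whereas Abm comes from Eb minor. It is labeled iv.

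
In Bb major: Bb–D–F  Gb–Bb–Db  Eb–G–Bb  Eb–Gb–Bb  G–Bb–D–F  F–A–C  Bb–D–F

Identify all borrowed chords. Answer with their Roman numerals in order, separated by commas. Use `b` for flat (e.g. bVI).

bVI, iv

Bb major has the diatonic set Bb, Cm, Dm, Eb, F, Gm, Adim. Bb–D–F = Bb, Eb–G–Bb = Eb, G–Bb–D–F = Gm7 and F–A–C = F all belong to that set. Gb–Bb–Db doesn't fit — on degree 6 Bb major would have Gm (vi). Gb is the degree-6 chord of Bb minor, so it is the borrowed bVI. But Eb–Gb–Bb is foreign: the diatonic IV on degree 4 is Eb, whereas Ebm comes from Bb minor. It is labeled iv.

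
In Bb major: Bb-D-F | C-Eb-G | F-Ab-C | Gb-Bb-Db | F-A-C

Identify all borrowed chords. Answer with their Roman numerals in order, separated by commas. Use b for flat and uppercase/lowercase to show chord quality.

The diatonic triads in Bb major are Bb, Cm, Dm, Eb, F, Gm, Adim. Bb–D–F = Bb, C–Eb–G = Cm and F–A–C = F are all diatonic. F–Ab–C is not: scale degree 5 in Bb major carries F (V). In Bb minor the chord on that degree is Fm, so here it functions as v, borrowed from the parallel minor. Gb–Bb–Db is not: scale degree 6 in Bb major carries Gm (vi). In Bb minor the chord on that degree is Gb, so here it functions as bVI, borrowed from the parallel minor.

v, bVI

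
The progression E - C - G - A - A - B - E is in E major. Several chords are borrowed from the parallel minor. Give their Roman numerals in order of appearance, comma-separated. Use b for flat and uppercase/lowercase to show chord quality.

bVI, bIII

In E major the diatonic chords are E, F#m, G#m, A, B, C#m, D#dim. Of the given chords, E, A and B are diatonic. But C (C–E–G) is foreign: the diatonic vi on degree 6 is C#m, whereas C comes from E minor. It is labeled bVI. G (G–B–D) doesn't fit — on degree 3 E major would have G#m (iii). G is the degree-3 chord of E minor, so it is the borrowed bIII.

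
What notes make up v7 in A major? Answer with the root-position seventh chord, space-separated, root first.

The root, E, is scale degree 5 — the same note in A major and A minor; only the chord quality changes. Building the minor-seventh chord from the parallel minor on E: E–G–B–D.

E G B D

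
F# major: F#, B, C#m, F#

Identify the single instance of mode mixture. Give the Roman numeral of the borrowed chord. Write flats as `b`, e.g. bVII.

F# major has the diatonic set F#, G#m, A#m, B, C#, D#m, E#dim. F# and B both belong to that set. But C#m (C#–E–G#) is foreign: the diatonic V on degree 5 is C#, whereas C#m comes from F# minor. It is labeled v.

v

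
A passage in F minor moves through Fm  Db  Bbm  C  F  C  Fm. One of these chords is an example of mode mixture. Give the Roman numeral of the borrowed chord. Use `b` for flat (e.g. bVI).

I

In F minor (with V from harmonic minor) the diatonic chords are Fm, Gdim, Ab, Bbm, C, Db, Eb. Of the given chords, Fm, Db, Bbm and C are diatonic. F (F–A–C) doesn't fit — on degree 1 F minor would have Fm (i). F is the degree-1 chord of F major, so it is the borrowed I.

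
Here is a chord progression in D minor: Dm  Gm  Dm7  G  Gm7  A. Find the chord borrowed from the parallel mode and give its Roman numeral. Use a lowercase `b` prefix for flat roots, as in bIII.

The diatonic triads in D minor (with V from harmonic minor) are Dm, Edim, F, Gm, A, Bb, C. Dm, Gm, Dm7, Gm7 and A are all diatonic. But G (G–B–D) is foreign: the diatonic iv on degree 4 is Gm, whereas G comes from D major. It is labeled IV.

IV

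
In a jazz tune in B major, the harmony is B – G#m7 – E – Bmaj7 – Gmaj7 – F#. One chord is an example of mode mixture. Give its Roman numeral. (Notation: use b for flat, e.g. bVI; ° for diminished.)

bVImaj7

In B major the diatonic chords are B, C#m, D#m, E, F#, G#m, A#dim. B, G#m7, E, Bmaj7 and F# all belong to that set. But Gmaj7 (G–B–D–F#) is foreign: the diatonic vi on degree 6 is G#m, whereas Gmaj7 comes from B minor. It is labeled bVImaj7.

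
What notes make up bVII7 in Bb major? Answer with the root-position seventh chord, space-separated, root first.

Scale degree 7 in Bb major is A. bVII7 uses the lowered form, Ab, taken from Bb minor. Stacking thirds in Bb minor on Ab gives Ab–C–Eb–Gb.

Ab C Eb Gb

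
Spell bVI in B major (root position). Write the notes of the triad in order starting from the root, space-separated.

G B D

Scale degree 6 in B major is G#. bVI uses the lowered form, G, taken from B minor. Stacking thirds in B minor on G gives G–B–D.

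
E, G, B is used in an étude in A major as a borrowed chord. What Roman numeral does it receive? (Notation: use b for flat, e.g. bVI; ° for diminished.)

v

The root E is the diatonic 5th degree of A major; the borrowing shows in the chord quality. The diatonic chord on degree 5 would be E (V), but E–G–B is the minor chord from A minor. As a borrowed chord it is labeled v.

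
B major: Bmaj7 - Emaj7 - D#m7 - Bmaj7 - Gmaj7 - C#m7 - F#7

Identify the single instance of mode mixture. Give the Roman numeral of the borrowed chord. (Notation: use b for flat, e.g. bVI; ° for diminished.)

B major has the diatonic set B, C#m, D#m, E, F#, G#m, A#dim. Of the given chords, Bmaj7, Emaj7, D#m7, C#m7 and F#7 are diatonic. Gmaj7 (G–B–D–F#) is not: scale degree 6 in B major carries G#m (vi). In B minor the chord on that degree is Gmaj7, so here it functions as bVImaj7, borrowed from the parallel minor.

bVImaj7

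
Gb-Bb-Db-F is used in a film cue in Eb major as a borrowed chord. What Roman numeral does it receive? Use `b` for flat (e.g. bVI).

In Eb major scale degree 3 is G; Gb is its lowered form, from Eb minor. Gb–Bb–Db–F is a major-seventh chord — the form found in Eb minor, not the diatonic iii (Gm). Borrowed into Eb major it is written bIIImaj7.

bIIImaj7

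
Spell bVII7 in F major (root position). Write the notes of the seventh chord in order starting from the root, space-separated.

Scale degree 7 in F major is E. bVII7 uses the lowered form, Eb, taken from F minor. Building the dominant-seventh chord from the parallel minor on Eb: Eb–G–Bb–Db.

Eb G Bb Db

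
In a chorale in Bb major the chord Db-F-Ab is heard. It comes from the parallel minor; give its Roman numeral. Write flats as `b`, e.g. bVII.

bIII

In Bb major scale degree 3 is D; Db is its lowered form, from Bb minor. Diatonically Bb major has Dm (iii) on that degree; Db–F–Ab is instead the major chord native to Bb minor, so it takes the label bIII.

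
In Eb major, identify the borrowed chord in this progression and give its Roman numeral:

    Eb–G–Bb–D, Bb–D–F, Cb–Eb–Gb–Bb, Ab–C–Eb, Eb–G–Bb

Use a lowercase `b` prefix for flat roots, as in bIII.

bVImaj7

Eb major has the diatonic set Eb, Fm, Gm, Ab, Bb, Cm, Ddim. Eb–G–Bb–D = Ebmaj7, Bb–D–F = Bb, Ab–C–Eb = Ab and Eb–G–Bb = Eb all belong to that set. But Cb–Eb–Gb–Bb is foreign: the diatonic vi on degree 6 is Cm, whereas Cbmaj7 comes from Eb minor. It is labeled bVImaj7.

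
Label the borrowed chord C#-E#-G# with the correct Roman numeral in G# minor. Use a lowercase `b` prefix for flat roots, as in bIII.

The root C# is the diatonic 4th degree of G# minor; the borrowing shows in the chord quality. C#–E#–G# is a major chord — the form found in G# major, not the diatonic iv (C#m). Borrowed into G# minor it is written IV.

IV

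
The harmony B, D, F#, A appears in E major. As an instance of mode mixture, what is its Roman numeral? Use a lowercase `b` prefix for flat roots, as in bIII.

v7

The root B is the diatonic 5th degree of E major; the borrowing shows in the chord quality. Diatonically E major has B (V) on that degree; B–D–F#–A is instead the minor-seventh chord native to E minor, so it takes the label v7.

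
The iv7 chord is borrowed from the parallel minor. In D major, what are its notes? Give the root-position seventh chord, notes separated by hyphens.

iv7 is built on scale degree 4, which is G in both D major and its parallel. Building the minor-seventh chord from the parallel minor on G: G–Bb–D–F.

G-Bb-D-F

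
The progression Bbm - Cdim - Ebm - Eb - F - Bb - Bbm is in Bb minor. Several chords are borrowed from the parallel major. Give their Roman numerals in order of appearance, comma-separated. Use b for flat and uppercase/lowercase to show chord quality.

IV, I

In Bb minor (with V from harmonic minor) the diatonic chords are Bbm, Cdim, Db, Ebm, F, Gb, Ab. Bbm, Cdim, Ebm and F are all diatonic. Eb (Eb–G–Bb) is not: scale degree 4 in Bb minor carries Ebm (iv). In Bb major the chord on that degree is Eb, so here it functions as IV, borrowed from the parallel major. Bb (Bb–D–F) is not: scale degree 1 in Bb minor carries Bbm (i). In Bb major the chord on that degree is Bb, so here it functions as I, borrowed from the parallel major.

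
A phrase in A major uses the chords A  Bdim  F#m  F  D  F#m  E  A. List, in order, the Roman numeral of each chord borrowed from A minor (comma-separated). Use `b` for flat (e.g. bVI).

A major has the diatonic set A, Bm, C#m, D, E, F#m, G#dim. Of the given chords, A, F#m, D and E are diatonic. Bdim (B–D–F) is not: scale degree 2 in A major carries Bm (ii). In A minor the chord on that degree is Bdim, so here it functions as ii°, borrowed from the parallel minor. F (F–A–C) doesn't fit — on degree 6 A major would have F#m (vi). F is the degree-6 chord of A minor, so it is the borrowed bVI.

ii°, bVI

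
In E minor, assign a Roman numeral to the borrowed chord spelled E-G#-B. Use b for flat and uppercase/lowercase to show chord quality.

The root E is the diatonic 1st degree of E minor; the borrowing shows in the chord quality. E–G#–B is a major chord — the form found in E major, not the diatonic i (Em). Borrowed into E minor it is written I.

I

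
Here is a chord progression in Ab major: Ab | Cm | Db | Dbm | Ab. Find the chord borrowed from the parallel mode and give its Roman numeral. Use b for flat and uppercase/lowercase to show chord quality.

In Ab major the diatonic chords are Ab, Bbm, Cm, Db, Eb, Fm, Gdim. Ab, Cm and Db are all diatonic. But Dbm (Db–Fb–Ab) is foreign: the diatonic IV on degree 4 is Db, whereas Dbm comes from Ab minor. It is labeled iv.

iv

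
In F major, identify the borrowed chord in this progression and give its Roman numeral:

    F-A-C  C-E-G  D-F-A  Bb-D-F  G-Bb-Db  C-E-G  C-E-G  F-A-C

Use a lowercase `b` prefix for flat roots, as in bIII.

ii°

In F major the diatonic chords are F, Gm, Am, Bb, C, Dm, Edim. F–A–C = F, C–E–G = C, D–F–A = Dm and Bb–D–F = Bb all belong to that set. G–Bb–Db doesn't fit — on degree 2 F major would have Gm (ii). Gdim is the degree-2 chord of F minor, so it is the borrowed ii°.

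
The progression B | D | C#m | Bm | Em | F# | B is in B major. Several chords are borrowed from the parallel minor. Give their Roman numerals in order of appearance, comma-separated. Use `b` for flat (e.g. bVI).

bIII, i, iv

The diatonic triads in B major are B, C#m, D#m, E, F#, G#m, A#dim. Of the given chords, B, C#m and F# are diatonic. D (D–F#–A) is not: scale degree 3 in B major carries D#m (iii). In B minor the chord on that degree is D, so here it functions as bIII, borrowed from the parallel minor. Bm (B–D–F#) doesn't fit — on degree 1 B major would have B (I). Bm is the degree-1 chord of B minor, so it is the borrowed i. But Em (E–G–B) is foreign: the diatonic IV on degree 4 is E, whereas Em comes from B minor. It is labeled iv.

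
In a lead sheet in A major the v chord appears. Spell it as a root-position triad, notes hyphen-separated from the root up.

v is built on scale degree 5, which is E in both A major and its parallel. Stacking thirds in A minor on E gives E–G–B.

E-G-B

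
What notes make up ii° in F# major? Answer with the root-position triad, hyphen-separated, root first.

G#-B-D

The root, G#, is scale degree 2 — the same note in F# major and F# minor; only the chord quality changes. Building the diminished chord from the parallel minor on G#: G#–B–D.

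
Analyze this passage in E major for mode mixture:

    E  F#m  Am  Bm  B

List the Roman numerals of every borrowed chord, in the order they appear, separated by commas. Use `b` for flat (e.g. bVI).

E major has the diatonic set E, F#m, G#m, A, B, C#m, D#dim. E, F#m and B are all diatonic. Am (A–C–E) doesn't fit — on degree 4 E major would have A (IV). Am is the degree-4 chord of E minor, so it is the borrowed iv. Bm (B–D–F#) doesn't fit — on degree 5 E major would have B (V). Bm is the degree-5 chord of E minor, so it is the borrowed v.

iv, v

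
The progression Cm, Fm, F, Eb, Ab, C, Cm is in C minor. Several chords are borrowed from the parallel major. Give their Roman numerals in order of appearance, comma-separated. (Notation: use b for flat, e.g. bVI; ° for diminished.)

C minor has the diatonic set Cm, Ddim, Eb, Fm, G, Ab, Bb (with V from harmonic minor). Cm, Fm, Eb and Ab all belong to that set. F (F–A–C) is not: scale degree 4 in C minor carries Fm (iv). In C major the chord on that degree is F, so here it functions as IV, borrowed from the parallel major. C (C–E–G) doesn't fit — on degree 1 C minor would have Cm (i). C is the degree-1 chord of C major, so it is the borrowed I.

IV, I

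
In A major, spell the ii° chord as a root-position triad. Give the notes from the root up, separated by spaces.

B D F

The root, B, is scale degree 2 — the same note in A major and A minor; only the chord quality changes. Stacking thirds in A minor on B gives B–D–F.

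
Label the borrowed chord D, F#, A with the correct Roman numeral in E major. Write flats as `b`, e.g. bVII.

In E major scale degree 7 is D#; D is its lowered form, from E minor. The diatonic chord on degree 7 would be D#dim (vii°), but D–F#–A is the major chord from E minor. As a borrowed chord it is labeled bVII.

bVII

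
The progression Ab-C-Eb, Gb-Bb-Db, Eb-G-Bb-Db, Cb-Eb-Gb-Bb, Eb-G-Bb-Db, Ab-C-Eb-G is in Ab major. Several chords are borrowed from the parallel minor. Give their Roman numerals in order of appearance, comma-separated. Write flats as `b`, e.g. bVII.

Ab major has the diatonic set Ab, Bbm, Cm, Db, Eb, Fm, Gdim. Ab–C–Eb = Ab, Eb–G–Bb–Db = Eb7 and Ab–C–Eb–G = Abmaj7 all belong to that set. Gb–Bb–Db doesn't fit — on degree 7 Ab major would have Gdim (vii°). Gb is the degree-7 chord of Ab minor, so it is the borrowed bVII. Cb–Eb–Gb–Bb is not: scale degree 3 in Ab major carries Cm (iii). In Ab minor the chord on that degree is Cbmaj7, so here it functions as bIIImaj7, borrowed from the parallel minor.

bVII, bIIImaj7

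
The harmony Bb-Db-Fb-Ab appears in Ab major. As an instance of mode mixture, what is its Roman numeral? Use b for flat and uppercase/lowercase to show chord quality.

The root Bb is the diatonic 2nd degree of Ab major; the borrowing shows in the chord quality. Diatonically Ab major has Bbm (ii) on that degree; Bb–Db–Fb–Ab is instead the half-diminished-seventh chord native to Ab minor, so it takes the label iiø7.

iiø7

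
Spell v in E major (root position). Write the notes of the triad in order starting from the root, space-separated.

B D F#

The root, B, is scale degree 5 — the same note in E major and E minor; only the chord quality changes. Stacking thirds in E minor on B gives B–D–F#.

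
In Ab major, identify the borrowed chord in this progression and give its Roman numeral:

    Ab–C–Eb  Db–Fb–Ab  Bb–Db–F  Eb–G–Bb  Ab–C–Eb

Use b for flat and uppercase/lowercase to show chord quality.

iv

Ab major has the diatonic set Ab, Bbm, Cm, Db, Eb, Fm, Gdim. Ab–C–Eb = Ab, Bb–Db–F = Bbm and Eb–G–Bb = Eb are all diatonic. Db–Fb–Ab doesn't fit — on degree 4 Ab major would have Db (IV). Dbm is the degree-4 chord of Ab minor, so it is the borrowed iv.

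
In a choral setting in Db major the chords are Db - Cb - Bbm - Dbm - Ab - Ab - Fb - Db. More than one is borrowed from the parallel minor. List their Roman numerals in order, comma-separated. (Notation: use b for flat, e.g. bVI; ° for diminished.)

bVII, i, bIII

Db major has the diatonic set Db, Ebm, Fm, Gb, Ab, Bbm, Cdim. Of the given chords, Db, Bbm and Ab are diatonic. But Cb (Cb–Eb–Gb) is foreign: the diatonic vii° on degree 7 is Cdim, whereas Cb comes from Db minor. It is labeled bVII. But Dbm (Db–Fb–Ab) is foreign: the diatonic I on degree 1 is Db, whereas Dbm comes from Db minor. It is labeled i. Fb (Fb–Ab–Cb) doesn't fit — on degree 3 Db major would have Fm (iii). Fb is the degree-3 chord of Db minor, so it is the borrowed bIII.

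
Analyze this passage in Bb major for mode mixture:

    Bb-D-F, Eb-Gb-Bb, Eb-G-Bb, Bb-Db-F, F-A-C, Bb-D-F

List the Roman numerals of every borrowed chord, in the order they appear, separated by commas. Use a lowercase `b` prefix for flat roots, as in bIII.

iv, i

Bb major has the diatonic set Bb, Cm, Dm, Eb, F, Gm, Adim. Of the given chords, Bb–D–F = Bb, Eb–G–Bb = Eb and F–A–C = F are diatonic. But Eb–Gb–Bb is foreign: the diatonic IV on degree 4 is Eb, whereas Ebm comes from Bb minor. It is labeled iv. But Bb–Db–F is foreign: the diatonic I on degree 1 is Bb, whereas Bbm comes from Bb minor. It is labeled i.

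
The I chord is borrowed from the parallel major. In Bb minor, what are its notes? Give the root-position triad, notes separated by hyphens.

Bb-D-F

The root, Bb, is scale degree 1 — the same note in Bb minor and Bb major; only the chord quality changes. In Bb major the chord on Bb is Bb–D–F.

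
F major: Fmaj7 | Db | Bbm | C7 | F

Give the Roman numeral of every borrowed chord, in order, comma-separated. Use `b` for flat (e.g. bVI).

In F major the diatonic chords are F, Gm, Am, Bb, C, Dm, Edim. Fmaj7, C7 and F all belong to that set. Db (Db–F–Ab) doesn't fit — on degree 6 F major would have Dm (vi). Db is the degree-6 chord of F minor, so it is the borrowed bVI. But Bbm (Bb–Db–F) is foreign: the diatonic IV on degree 4 is Bb, whereas Bbm comes from F minor. It is labeled iv.

bVI, iv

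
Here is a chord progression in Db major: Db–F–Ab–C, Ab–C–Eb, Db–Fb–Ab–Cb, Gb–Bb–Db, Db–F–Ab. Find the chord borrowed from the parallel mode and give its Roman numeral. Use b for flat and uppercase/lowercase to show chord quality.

i7

The diatonic triads in Db major are Db, Ebm, Fm, Gb, Ab, Bbm, Cdim. Db–F–Ab–C = Dbmaj7, Ab–C–Eb = Ab, Gb–Bb–Db = Gb and Db–F–Ab = Db all belong to that set. But Db–Fb–Ab–Cb is foreign: the diatonic I on degree 1 is Db, whereas Dbm7 comes from Db minor. It is labeled i7.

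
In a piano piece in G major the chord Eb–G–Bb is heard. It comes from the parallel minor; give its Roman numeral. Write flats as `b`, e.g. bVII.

bVI

The root Eb is the lowered 6th scale degree — diatonically G major has E there. The diatonic chord on degree 6 would be Em (vi), but Eb–G–Bb is the major chord from G minor. As a borrowed chord it is labeled bVI.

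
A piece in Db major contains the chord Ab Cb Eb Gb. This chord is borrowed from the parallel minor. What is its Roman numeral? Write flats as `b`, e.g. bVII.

v7

Ab is scale degree 5 in Db major. Diatonically Db major has Ab (V) on that degree; Ab–Cb–Eb–Gb is instead the minor-seventh chord native to Db minor, so it takes the label v7.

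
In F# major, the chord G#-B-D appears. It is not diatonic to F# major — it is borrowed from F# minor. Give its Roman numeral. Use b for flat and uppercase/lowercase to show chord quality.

The root G# is the diatonic 2nd degree of F# major; the borrowing shows in the chord quality. G#–B–D is a diminished chord — the form found in F# minor, not the diatonic ii (G#m). Borrowed into F# major it is written ii°.

ii°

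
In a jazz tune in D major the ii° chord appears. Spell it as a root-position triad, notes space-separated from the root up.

E G Bb

The root, E, is scale degree 2 — the same note in D major and D minor; only the chord quality changes. Stacking thirds in D minor on E gives E–G–Bb.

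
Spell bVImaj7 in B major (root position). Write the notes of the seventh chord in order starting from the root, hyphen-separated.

G-B-D-F#

bVImaj7 is built on the lowered scale degree 6. In B major degree 6 is G#; lowered it becomes G. Building the major-seventh chord from the parallel minor on G: G–B–D–F#.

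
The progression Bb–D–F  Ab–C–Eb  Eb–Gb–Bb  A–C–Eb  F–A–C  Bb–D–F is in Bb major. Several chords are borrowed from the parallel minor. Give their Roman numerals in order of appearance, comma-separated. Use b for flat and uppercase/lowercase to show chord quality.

bVII, iv

In Bb major the diatonic chords are Bb, Cm, Dm, Eb, F, Gm, Adim. Of the given chords, Bb–D–F = Bb, A–C–Eb = Adim and F–A–C = F are diatonic. Ab–C–Eb doesn't fit — on degree 7 Bb major would have Adim (vii°). Ab is the degree-7 chord of Bb minor, so it is the borrowed bVII. Eb–Gb–Bb doesn't fit — on degree 4 Bb major would have Eb (IV). Ebm is the degree-4 chord of Bb minor, so it is the borrowed iv.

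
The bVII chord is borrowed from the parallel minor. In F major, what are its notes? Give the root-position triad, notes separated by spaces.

Eb G Bb

The root of bVII is the lowered 7th degree: E becomes Eb. Building the major chord from the parallel minor on Eb: Eb–G–Bb.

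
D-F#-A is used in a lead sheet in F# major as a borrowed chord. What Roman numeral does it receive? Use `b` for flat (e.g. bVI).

bVI

The root D is the lowered 6th scale degree — diatonically F# major has D# there. The diatonic chord on degree 6 would be D#m (vi), but D–F#–A is the major chord from F# minor. As a borrowed chord it is labeled bVI.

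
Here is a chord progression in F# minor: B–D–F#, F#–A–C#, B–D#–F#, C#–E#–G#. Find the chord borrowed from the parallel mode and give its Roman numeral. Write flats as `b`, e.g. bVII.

F# minor has the diatonic set F#m, G#dim, A, Bm, C#, D, E (with V from harmonic minor). B–D–F# = Bm, F#–A–C# = F#m and C#–E#–G# = C# all belong to that set. B–D#–F# doesn't fit — on degree 4 F# minor would have Bm (iv). B is the degree-4 chord of F# major, so it is the borrowed IV.

IV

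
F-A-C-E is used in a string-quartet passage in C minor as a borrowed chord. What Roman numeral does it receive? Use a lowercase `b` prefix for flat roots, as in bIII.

F is scale degree 4 in C minor. The diatonic chord on degree 4 would be Fm (iv), but F–A–C–E is the major-seventh chord from C major. As a borrowed chord it is labeled IVmaj7.

IVmaj7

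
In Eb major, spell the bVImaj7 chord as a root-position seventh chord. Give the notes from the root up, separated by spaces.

Cb Eb Gb Bb

bVImaj7 is built on the lowered scale degree 6. In Eb major degree 6 is C; lowered it becomes Cb. In Eb minor the chord on Cb is Cb–Eb–Gb–Bb.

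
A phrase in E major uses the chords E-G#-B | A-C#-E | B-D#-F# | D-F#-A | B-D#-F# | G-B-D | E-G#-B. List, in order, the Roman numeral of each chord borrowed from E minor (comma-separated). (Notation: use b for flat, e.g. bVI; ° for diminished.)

bVII, bIII

E major has the diatonic set E, F#m, G#m, A, B, C#m, D#dim. Of the given chords, E–G#–B = E, A–C#–E = A and B–D#–F# = B are diatonic. D–F#–A doesn't fit — on degree 7 E major would have D#dim (vii°). D is the degree-7 chord of E minor, so it is the borrowed bVII. But G–B–D is foreign: the diatonic iii on degree 3 is G#m, whereas G comes from E minor. It is labeled bIII.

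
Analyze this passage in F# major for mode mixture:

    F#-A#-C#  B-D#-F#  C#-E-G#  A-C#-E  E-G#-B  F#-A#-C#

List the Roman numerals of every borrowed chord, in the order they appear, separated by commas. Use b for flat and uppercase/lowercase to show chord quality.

The diatonic triads in F# major are F#, G#m, A#m, B, C#, D#m, E#dim. F#–A#–C# = F# and B–D#–F# = B both belong to that set. C#–E–G# is not: scale degree 5 in F# major carries C# (V). In F# minor the chord on that degree is C#m, so here it functions as v, borrowed from the parallel minor. A–C#–E is not: scale degree 3 in F# major carries A#m (iii). In F# minor the chord on that degree is A, so here it functions as bIII, borrowed from the parallel minor. E–G#–B doesn't fit — on degree 7 F# major would have E#dim (vii°). E is the degree-7 chord of F# minor, so it is the borrowed bVII.

v, bIII, bVII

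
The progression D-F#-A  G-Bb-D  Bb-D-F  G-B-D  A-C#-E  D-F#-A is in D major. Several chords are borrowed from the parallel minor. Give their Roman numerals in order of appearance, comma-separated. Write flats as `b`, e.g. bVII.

iv, bVI

D major has the diatonic set D, Em, F#m, G, A, Bm, C#dim. D–F#–A = D, G–B–D = G and A–C#–E = A all belong to that set. G–Bb–D is not: scale degree 4 in D major carries G (IV). In D minor the chord on that degree is Gm, so here it functions as iv, borrowed from the parallel minor. Bb–D–F is not: scale degree 6 in D major carries Bm (vi). In D minor the chord on that degree is Bb, so here it functions as bVI, borrowed from the parallel minor.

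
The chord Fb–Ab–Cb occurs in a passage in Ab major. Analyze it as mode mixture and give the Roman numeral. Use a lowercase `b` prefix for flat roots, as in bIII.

In Ab major scale degree 6 is F; Fb is its lowered form, from Ab minor. Fb–Ab–Cb is a major chord — the form found in Ab minor, not the diatonic vi (Fm). Borrowed into Ab major it is written bVI.

bVI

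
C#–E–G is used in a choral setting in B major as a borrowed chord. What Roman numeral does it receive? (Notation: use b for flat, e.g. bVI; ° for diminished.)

ii°

C# is scale degree 2 in B major. The diatonic chord on degree 2 would be C#m (ii), but C#–E–G is the diminished chord from B minor. As a borrowed chord it is labeled ii°.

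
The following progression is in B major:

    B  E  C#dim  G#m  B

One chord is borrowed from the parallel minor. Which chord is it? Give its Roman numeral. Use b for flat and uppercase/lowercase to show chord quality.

ii°

B major has the diatonic set B, C#m, D#m, E, F#, G#m, A#dim. B, E and G#m are all diatonic. C#dim (C#–E–G) is not: scale degree 2 in B major carries C#m (ii). In B minor the chord on that degree is C#dim, so here it functions as ii°, borrowed from the parallel minor.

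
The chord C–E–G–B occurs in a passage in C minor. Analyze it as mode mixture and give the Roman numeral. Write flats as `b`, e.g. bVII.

Imaj7

The root C is the diatonic 1st degree of C minor; the borrowing shows in the chord quality. Diatonically C minor has Cm (i) on that degree; C–E–G–B is instead the major-seventh chord native to C major, so it takes the label Imaj7.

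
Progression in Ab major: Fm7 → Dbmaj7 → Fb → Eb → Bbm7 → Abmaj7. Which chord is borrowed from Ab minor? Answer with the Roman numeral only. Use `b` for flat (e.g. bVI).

bVI

In Ab major the diatonic chords are Ab, Bbm, Cm, Db, Eb, Fm, Gdim. Fm7, Dbmaj7, Eb, Bbm7 and Abmaj7 are all diatonic. Fb (Fb–Ab–Cb) doesn't fit — on degree 6 Ab major would have Fm (vi). Fb is the degree-6 chord of Ab minor, so it is the borrowed bVI.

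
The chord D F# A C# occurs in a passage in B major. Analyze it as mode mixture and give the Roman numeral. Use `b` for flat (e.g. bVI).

D is the lowered form of scale degree 3 in B major (the diatonic degree 3 is D#). Diatonically B major has D#m (iii) on that degree; D–F#–A–C# is instead the major-seventh chord native to B minor, so it takes the label bIIImaj7.

bIIImaj7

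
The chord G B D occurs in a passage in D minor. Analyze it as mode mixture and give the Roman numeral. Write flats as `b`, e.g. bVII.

G is scale degree 4 in D minor. The diatonic chord on degree 4 would be Gm (iv), but G–B–D is the major chord from D major. As a borrowed chord it is labeled IV.

IV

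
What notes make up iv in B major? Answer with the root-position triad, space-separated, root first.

E G B

iv is built on scale degree 4, which is E in both B major and its parallel. Building the minor chord from the parallel minor on E: E–G–B.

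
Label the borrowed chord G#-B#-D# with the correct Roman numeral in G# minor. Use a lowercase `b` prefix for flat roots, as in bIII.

I

G# is scale degree 1 in G# minor. The diatonic chord on degree 1 would be G#m (i), but G#–B#–D# is the major chord from G# major. As a borrowed chord it is labeled I.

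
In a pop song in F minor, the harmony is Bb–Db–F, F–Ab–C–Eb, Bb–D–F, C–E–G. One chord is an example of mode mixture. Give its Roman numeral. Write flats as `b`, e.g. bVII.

IV

F minor has the diatonic set Fm, Gdim, Ab, Bbm, C, Db, Eb (with V from harmonic minor). Of the given chords, Bb–Db–F = Bbm, F–Ab–C–Eb = Fm7 and C–E–G = C are diatonic. Bb–D–F is not: scale degree 4 in F minor carries Bbm (iv). In F major the chord on that degree is Bb, so here it functions as IV, borrowed from the parallel major.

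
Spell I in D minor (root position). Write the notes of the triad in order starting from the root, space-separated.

D F# A

I is built on scale degree 1, which is D in both D minor and its parallel. Stacking thirds in D major on D gives D–F#–A.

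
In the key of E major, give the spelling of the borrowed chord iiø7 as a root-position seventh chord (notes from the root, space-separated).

The root, F#, is scale degree 2 — the same note in E major and E minor; only the chord quality changes. Building the half-diminished-seventh chord from the parallel minor on F#: F#–A–C–E.

F# A C E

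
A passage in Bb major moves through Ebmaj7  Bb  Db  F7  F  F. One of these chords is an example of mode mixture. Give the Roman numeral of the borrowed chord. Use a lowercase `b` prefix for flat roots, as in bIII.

The diatonic triads in Bb major are Bb, Cm, Dm, Eb, F, Gm, Adim. Ebmaj7, Bb, F7 and F all belong to that set. Db (Db–F–Ab) doesn't fit — on degree 3 Bb major would have Dm (iii). Db is the degree-3 chord of Bb minor, so it is the borrowed bIII.

bIII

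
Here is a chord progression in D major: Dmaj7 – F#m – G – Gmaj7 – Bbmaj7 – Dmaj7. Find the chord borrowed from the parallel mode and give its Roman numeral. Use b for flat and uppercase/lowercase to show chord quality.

bVImaj7

The diatonic triads in D major are D, Em, F#m, G, A, Bm, C#dim. Of the given chords, Dmaj7, F#m, G and Gmaj7 are diatonic. But Bbmaj7 (Bb–D–F–A) is foreign: the diatonic vi on degree 6 is Bm, whereas Bbmaj7 comes from D minor. It is labeled bVImaj7.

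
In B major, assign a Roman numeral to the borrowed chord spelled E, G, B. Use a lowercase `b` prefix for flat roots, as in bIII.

iv

The root E is the diatonic 4th degree of B major; the borrowing shows in the chord quality. E–G–B is a minor chord — the form found in B minor, not the diatonic IV (E). Borrowed into B major it is written iv.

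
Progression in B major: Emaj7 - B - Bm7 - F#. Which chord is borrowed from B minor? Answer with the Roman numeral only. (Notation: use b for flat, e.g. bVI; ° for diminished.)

B major has the diatonic set B, C#m, D#m, E, F#, G#m, A#dim. Of the given chords, Emaj7, B and F# are diatonic. Bm7 (B–D–F#–A) is not: scale degree 1 in B major carries B (I). In B minor the chord on that degree is Bm7, so here it functions as i7, borrowed from the parallel minor.

i7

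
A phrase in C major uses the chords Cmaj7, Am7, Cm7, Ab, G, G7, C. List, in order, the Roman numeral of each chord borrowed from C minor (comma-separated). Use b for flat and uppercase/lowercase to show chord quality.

i7, bVI

The diatonic triads in C major are C, Dm, Em, F, G, Am, Bdim. Cmaj7, Am7, G, G7 and C are all diatonic. Cm7 (C–Eb–G–Bb) is not: scale degree 1 in C major carries C (I). In C minor the chord on that degree is Cm7, so here it functions as i7, borrowed from the parallel minor. But Ab (Ab–C–Eb) is foreign: the diatonic vi on degree 6 is Am, whereas Ab comes from C minor. It is labeled bVI.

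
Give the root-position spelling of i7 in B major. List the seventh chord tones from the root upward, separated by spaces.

i7 is built on scale degree 1, which is B in both B major and its parallel. In B minor the chord on B is B–D–F#–A.

B D F# A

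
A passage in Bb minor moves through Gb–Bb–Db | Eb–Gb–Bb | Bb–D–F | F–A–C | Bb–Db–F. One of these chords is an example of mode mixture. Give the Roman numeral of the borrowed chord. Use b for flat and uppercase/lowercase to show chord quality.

The diatonic triads in Bb minor (with V from harmonic minor) are Bbm, Cdim, Db, Ebm, F, Gb, Ab. Gb–Bb–Db = Gb, Eb–Gb–Bb = Ebm, F–A–C = F and Bb–Db–F = Bbm all belong to that set. Bb–D–F doesn't fit — on degree 1 Bb minor would have Bbm (i). Bb is the degree-1 chord of Bb major, so it is the borrowed I.

I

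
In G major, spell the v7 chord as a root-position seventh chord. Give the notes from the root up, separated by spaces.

v7 is built on scale degree 5, which is D in both G major and its parallel. Building the minor-seventh chord from the parallel minor on D: D–F–A–C.

D F A C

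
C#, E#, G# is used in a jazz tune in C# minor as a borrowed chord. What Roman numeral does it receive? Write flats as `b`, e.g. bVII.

I

C# is scale degree 1 in C# minor. C#–E#–G# is a major chord — the form found in C# major, not the diatonic i (C#m). Borrowed into C# minor it is written I.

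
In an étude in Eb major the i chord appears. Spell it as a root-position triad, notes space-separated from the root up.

Eb Gb Bb

The root, Eb, is scale degree 1 — the same note in Eb major and Eb minor; only the chord quality changes. Stacking thirds in Eb minor on Eb gives Eb–Gb–Bb.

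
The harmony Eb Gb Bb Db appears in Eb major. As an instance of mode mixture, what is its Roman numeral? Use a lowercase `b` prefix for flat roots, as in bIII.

i7

The root Eb is the diatonic 1st degree of Eb major; the borrowing shows in the chord quality. Diatonically Eb major has Eb (I) on that degree; Eb–Gb–Bb–Db is instead the minor-seventh chord native to Eb minor, so it takes the label i7.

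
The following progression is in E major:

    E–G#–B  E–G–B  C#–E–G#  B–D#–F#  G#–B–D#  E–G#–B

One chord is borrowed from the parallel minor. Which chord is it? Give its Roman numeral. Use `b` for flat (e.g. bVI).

In E major the diatonic chords are E, F#m, G#m, A, B, C#m, D#dim. E–G#–B = E, C#–E–G# = C#m, B–D#–F# = B and G#–B–D# = G#m all belong to that set. E–G–B is not: scale degree 1 in E major carries E (I). In E minor the chord on that degree is Em, so here it functions as i, borrowed from the parallel minor.

i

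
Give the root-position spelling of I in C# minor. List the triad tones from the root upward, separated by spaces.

C# E# G#

The root, C#, is scale degree 1 — the same note in C# minor and C# major; only the chord quality changes. In C# major the chord on C# is C#–E#–G#.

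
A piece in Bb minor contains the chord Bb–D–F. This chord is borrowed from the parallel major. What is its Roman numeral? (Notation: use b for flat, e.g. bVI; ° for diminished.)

I

Bb is scale degree 1 in Bb minor. Diatonically Bb minor has Bbm (i) on that degree; Bb–D–F is instead the major chord native to Bb major, so it takes the label I.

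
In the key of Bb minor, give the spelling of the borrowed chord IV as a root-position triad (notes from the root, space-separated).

The root, Eb, is scale degree 4 — the same note in Bb minor and Bb major; only the chord quality changes. Stacking thirds in Bb major on Eb gives Eb–G–Bb.

Eb G Bb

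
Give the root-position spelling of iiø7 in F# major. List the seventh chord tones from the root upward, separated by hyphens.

G#-B-D-F#

The root, G#, is scale degree 2 — the same note in F# major and F# minor; only the chord quality changes. In F# minor the chord on G# is G#–B–D–F#.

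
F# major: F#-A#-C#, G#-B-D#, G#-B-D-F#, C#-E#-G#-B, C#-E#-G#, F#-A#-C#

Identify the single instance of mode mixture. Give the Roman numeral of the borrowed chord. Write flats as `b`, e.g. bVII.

iiø7

F# major has the diatonic set F#, G#m, A#m, B, C#, D#m, E#dim. F#–A#–C# = F#, G#–B–D# = G#m, C#–E#–G#–B = C#7 and C#–E#–G# = C# are all diatonic. G#–B–D–F# doesn't fit — on degree 2 F# major would have G#m (ii). G#m7b5 is the degree-2 chord of F# minor, so it is the borrowed iiø7.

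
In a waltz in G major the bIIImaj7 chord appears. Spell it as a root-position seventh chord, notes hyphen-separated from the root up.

bIIImaj7 is built on the lowered scale degree 3. In G major degree 3 is B; lowered it becomes Bb. In G minor the chord on Bb is Bb–D–F–A.

Bb-D-F-A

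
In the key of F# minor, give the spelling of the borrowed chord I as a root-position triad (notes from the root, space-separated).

I is built on scale degree 1, which is F# in both F# minor and its parallel. Stacking thirds in F# major on F# gives F#–A#–C#.

F# A# C#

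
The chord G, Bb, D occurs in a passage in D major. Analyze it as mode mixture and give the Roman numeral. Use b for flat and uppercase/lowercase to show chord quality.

iv

The root G is the diatonic 4th degree of D major; the borrowing shows in the chord quality. Diatonically D major has G (IV) on that degree; G–Bb–D is instead the minor chord native to D minor, so it takes the label iv.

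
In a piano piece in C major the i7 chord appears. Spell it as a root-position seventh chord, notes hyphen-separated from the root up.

The root, C, is scale degree 1 — the same note in C major and C minor; only the chord quality changes. Stacking thirds in C minor on C gives C–Eb–G–Bb.

C-Eb-G-Bb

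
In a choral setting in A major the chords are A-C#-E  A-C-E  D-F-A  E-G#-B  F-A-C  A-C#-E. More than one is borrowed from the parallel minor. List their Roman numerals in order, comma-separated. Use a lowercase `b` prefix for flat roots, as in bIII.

i, iv, bVI

In A major the diatonic chords are A, Bm, C#m, D, E, F#m, G#dim. A–C#–E = A and E–G#–B = E are both diatonic. A–C–E is not: scale degree 1 in A major carries A (I). In A minor the chord on that degree is Am, so here it functions as i, borrowed from the parallel minor. But D–F–A is foreign: the diatonic IV on degree 4 is D, whereas Dm comes from A minor. It is labeled iv. F–A–C doesn't fit — on degree 6 A major would have F#m (vi). F is the degree-6 chord of A minor, so it is the borrowed bVI.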